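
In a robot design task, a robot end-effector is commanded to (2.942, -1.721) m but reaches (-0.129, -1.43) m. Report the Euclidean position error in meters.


dx = -0.129 - (2.942) = -3.0710, dy = -1.43 - (-1.721) = 0.2910
err = sqrt(9.431041 + 0.084681) = 3.0848

3.0848 m


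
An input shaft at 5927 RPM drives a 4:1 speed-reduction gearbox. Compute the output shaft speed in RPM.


omega_out = omega_in / N = 5927 / 4 = 1481.7500

1481.7500 RPM


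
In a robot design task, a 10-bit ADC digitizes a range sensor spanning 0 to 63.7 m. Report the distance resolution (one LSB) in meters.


res = range / 2^n = 63.7/2^10 = 63.7/1024 = 0.0622

0.0622 m


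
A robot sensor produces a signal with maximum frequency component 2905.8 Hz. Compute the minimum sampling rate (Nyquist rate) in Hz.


f_s,min = 2*f_max = 2*2905.8 = 5811.6000

5811.6000 Hz


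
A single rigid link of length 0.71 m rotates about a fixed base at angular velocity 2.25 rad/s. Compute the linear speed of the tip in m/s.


v = L*omega = 0.71 * 2.25 = 1.5975

1.5975 m/s


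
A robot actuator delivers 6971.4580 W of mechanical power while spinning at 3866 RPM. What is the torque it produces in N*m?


omega = 3866 * 2*pi/60 = 404.846573 rad/s
tau = P / omega = 6971.4580 / 404.846573 = 17.2200

17.2200 N*m


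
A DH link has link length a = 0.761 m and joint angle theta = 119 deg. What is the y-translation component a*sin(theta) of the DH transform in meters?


a*sin(theta) = 0.761*sin(119 deg) = 0.6656

0.6656 m


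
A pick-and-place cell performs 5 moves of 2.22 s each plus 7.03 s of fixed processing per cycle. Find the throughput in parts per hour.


T_cycle = 5*2.22 + 7.03 = 18.1300 s
rate = 3600/T = 198.5659

198.5659 parts/hour


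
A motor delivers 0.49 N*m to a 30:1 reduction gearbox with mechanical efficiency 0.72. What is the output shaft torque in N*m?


tau_out = tau_in * N * eta = 0.49 * 30 * 0.72 = 10.5840

10.5840 N*m


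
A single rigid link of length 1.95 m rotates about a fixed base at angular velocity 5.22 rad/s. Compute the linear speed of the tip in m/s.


v = L*omega = 1.95 * 5.22 = 10.1790

10.1790 m/s


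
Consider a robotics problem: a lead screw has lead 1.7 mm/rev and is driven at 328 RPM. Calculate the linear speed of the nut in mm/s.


v = lead * (RPM/60) = 1.7*328/60 = 9.2933

9.2933 mm/s


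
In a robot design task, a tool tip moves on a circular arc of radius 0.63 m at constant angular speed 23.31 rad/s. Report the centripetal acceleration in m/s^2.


a_c = omega^2 * r = 23.31^2 * 0.63 = 342.3143

342.3143 m/s^2


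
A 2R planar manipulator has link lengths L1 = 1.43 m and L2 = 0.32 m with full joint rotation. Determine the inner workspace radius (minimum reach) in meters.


r_min = |L1 - L2| = |1.43 - 0.32| = 1.1100

1.1100 m


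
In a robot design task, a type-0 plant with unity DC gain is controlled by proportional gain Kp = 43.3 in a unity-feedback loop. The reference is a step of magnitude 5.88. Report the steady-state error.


e_ss = R/(1 + Kp) = 5.88/(1 + 43.3) = 5.88/44.3000 = 0.1327

0.1327


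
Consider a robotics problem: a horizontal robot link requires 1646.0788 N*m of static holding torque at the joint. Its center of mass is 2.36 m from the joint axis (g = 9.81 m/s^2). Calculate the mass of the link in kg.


m = tau / (g*L) = 1646.0788 / (9.81 * 2.36) = 71.1000

71.1000 kg


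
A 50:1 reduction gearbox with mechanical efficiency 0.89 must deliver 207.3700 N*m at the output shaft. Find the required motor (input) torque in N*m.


tau_in = tau_out / (N * eta) = 207.3700 / (50 * 0.89) = 4.6600

4.6600 N*m


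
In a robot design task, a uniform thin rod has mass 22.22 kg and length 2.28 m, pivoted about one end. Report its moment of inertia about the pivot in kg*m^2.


I = (1/3)*m*L^2 = (1/3)*22.22*2.28^2 = 38.5028

38.5028 kg*m^2


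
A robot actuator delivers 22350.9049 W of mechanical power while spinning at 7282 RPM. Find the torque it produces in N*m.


omega = 7282 * 2*pi/60 = 762.569257 rad/s
tau = P / omega = 22350.9049 / 762.569257 = 29.3100

29.3100 N*m


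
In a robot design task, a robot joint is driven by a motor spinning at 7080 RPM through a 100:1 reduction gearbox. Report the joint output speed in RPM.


omega_joint = omega_motor / N = 7080 / 100 = 70.8000

70.8000 RPM


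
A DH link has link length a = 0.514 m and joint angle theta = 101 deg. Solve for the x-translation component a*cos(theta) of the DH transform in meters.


a*cos(theta) = 0.514*cos(101 deg) = -0.0981

-0.0981 m


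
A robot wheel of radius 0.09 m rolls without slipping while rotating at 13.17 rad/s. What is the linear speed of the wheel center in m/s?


v = omega * r = 13.17 * 0.09 = 1.1853

1.1853 m/s


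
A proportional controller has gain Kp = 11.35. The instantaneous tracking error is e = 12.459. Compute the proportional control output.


u_P = Kp * e = 11.35 * 12.459 = 141.4096

141.4096


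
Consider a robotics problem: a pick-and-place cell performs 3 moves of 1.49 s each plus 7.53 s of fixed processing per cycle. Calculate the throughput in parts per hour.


T_cycle = 3*1.49 + 7.53 = 12.0000 s
rate = 3600/T = 300.0000

300.0000 parts/hour


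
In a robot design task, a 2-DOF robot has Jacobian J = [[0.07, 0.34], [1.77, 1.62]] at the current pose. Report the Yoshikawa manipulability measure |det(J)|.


det(J) = 0.07*1.62 - (0.34)*(1.77) = -0.4884
|det(J)| = 0.4884

0.4884


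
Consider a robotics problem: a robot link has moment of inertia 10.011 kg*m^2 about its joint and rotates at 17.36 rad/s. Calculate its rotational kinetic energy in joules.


KE = (1/2)*I*omega^2 = 0.5*10.011*17.36^2 = 1508.5055

1508.5055 J


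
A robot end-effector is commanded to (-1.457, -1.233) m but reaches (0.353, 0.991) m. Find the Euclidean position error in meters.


dx = 0.353 - (-1.457) = 1.8100, dy = 0.991 - (-1.233) = 2.2240
err = sqrt(3.276100 + 4.946176) = 2.8675

2.8675 m


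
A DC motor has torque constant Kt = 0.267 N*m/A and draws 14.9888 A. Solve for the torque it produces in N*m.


tau = Kt * I = 0.267*14.9888 = 4.0020

4.0020 N*m


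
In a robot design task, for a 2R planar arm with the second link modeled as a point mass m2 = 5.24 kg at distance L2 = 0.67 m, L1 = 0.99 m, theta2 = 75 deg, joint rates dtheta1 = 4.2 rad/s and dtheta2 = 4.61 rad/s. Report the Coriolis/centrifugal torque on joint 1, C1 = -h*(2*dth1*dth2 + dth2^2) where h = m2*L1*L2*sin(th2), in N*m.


h = m2*L1*L2*sin(th2) = 5.24*0.99*0.67*sin(75 deg) = 3.357261
C1 = -h*(2*4.2*4.61 + 4.61^2) = -3.357261*59.9761 = -201.3554

-201.3554 N*m


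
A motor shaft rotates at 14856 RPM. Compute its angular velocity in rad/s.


omega = 14856 * 2*pi/60 = 1555.7167

1555.7167 rad/s


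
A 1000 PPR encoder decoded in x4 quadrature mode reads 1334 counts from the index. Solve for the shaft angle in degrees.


angle = counts * 360 / (PPR*4) = 1334 * 360 / 4000 = 120.0600

120.0600 degrees


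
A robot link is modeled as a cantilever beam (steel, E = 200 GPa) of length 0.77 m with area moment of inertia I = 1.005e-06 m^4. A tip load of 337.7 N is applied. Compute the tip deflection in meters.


delta = F*L^3/(3*E*I) = 337.7*0.77^3/(3*2.000e+11*1.005e-06)
      = 154.1711941/603000 = 2.5567e-04

2.5567e-04 m


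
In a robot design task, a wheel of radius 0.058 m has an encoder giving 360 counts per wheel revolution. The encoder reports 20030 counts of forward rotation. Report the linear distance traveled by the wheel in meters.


revs = 20030/360 = 55.638889
d = revs * 2*pi*r = 55.638889 * 2*pi*0.058 = 20.2762

20.2762 m


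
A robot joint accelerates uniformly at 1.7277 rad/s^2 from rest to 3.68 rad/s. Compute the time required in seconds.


t = delta_omega / alpha = 3.68 / 1.7277 = 2.1300

2.1300 s


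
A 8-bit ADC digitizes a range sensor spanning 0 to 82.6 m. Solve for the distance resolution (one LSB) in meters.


res = range / 2^n = 82.6/2^8 = 82.6/256 = 0.3227

0.3227 m


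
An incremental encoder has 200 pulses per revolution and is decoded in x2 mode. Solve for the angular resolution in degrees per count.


resolution = 360 / (PPR * 2) = 360 / 400 = 0.9000

0.9000 degrees


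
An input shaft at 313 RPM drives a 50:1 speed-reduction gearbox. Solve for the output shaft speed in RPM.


omega_out = omega_in / N = 313 / 50 = 6.2600

6.2600 RPM


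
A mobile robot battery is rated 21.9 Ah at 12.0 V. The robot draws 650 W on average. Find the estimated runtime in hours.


E = 21.9*12.0 = 262.8000 Wh
t = E/P = 262.8000/650 = 0.4043

0.4043 hours


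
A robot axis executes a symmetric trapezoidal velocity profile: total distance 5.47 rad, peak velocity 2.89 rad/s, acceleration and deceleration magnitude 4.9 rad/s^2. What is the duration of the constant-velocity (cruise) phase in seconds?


t_acc = v/a = 0.589796 s, d_acc = v^2/(2a) = 0.852255 rad each
d_cruise = 5.47 - 2*0.852255 = 3.765490 rad
t_cruise = d_cruise/v = 3.765490/2.89 = 1.3029

1.3029 s


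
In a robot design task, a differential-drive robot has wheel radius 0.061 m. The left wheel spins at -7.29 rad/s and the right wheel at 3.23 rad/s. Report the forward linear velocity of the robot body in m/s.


v = r*(wR + wL)/2 = 0.061*(3.23 + -7.29)/2 = -0.1238

-0.1238 m/s


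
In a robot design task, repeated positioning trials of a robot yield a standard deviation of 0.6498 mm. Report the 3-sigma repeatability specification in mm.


repeatability = 3*sigma = 3*0.6498 = 1.9494

1.9494 mm


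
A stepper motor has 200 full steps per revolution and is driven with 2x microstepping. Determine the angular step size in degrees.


step = 360/(200*2) = 360/400 = 0.9000

0.9000 degrees


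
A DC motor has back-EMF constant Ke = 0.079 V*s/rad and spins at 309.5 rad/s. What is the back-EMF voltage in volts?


V_emf = Ke * omega = 0.079*309.5 = 24.4505

24.4505 V


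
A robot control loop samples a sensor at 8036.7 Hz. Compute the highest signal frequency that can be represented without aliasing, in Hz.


f_max = f_s/2 = 8036.7/2 = 4018.3500

4018.3500 Hz


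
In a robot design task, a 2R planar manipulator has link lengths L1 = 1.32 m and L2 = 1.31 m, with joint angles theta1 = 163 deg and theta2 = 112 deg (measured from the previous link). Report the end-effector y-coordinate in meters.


y = L1*sin(th1) + L2*sin(th1+th2) = 1.32*sin(163 deg) + 1.31*sin(275 deg) = -0.9191

-0.9191 m


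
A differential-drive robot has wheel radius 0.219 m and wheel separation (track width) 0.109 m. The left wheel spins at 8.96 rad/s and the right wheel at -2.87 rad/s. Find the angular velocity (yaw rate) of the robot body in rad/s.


omega = r*(wR - wL)/L = 0.219*(-2.87 - (8.96))/0.109 = -23.7685

-23.7685 rad/s


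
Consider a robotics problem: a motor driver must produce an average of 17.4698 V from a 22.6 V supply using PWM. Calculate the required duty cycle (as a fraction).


D = V_avg/V_supply = 17.4698/22.6 = 0.7730

0.7730


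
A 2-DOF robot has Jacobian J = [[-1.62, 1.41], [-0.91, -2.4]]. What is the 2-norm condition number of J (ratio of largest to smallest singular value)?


JJ^T eigenvalues: trace(JJ^T) = 11.2006, det(JJ^T) = det(J)^2 = 26.74027521
s_max^2 = (11.2006 + sqrt(18.49233952))/2 = 7.75043601
s_min^2 = (11.2006 - sqrt(18.49233952))/2 = 3.45016399
kappa = s_max/s_min = sqrt(7.75043601/3.45016399) = 1.4988

1.4988


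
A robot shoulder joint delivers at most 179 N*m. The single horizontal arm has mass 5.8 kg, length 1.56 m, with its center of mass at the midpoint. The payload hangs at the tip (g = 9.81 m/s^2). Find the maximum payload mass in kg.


tau_arm = m_arm*g*(L/2) = 5.8*9.81*1.56/2 = 44.3804 N*m
tau_payload = tau_max - tau_arm = 179 - 44.3804 = 134.6196
m_payload = tau_payload / (g*L) = 134.6196 / (9.81*1.56) = 8.7966

8.7966 kg


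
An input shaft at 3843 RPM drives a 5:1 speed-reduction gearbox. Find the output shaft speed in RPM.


omega_out = omega_in / N = 3843 / 5 = 768.6000

768.6000 RPM


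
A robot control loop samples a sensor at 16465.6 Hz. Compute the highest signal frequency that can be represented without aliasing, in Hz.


f_max = f_s/2 = 16465.6/2 = 8232.8000

8232.8000 Hz


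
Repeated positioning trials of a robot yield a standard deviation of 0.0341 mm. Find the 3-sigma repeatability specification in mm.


repeatability = 3*sigma = 3*0.0341 = 0.1023

0.1023 mm


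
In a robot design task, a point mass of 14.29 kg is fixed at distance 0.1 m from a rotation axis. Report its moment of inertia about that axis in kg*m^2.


I = m*r^2 = 14.29*0.1^2 = 0.1429

0.1429 kg*m^2


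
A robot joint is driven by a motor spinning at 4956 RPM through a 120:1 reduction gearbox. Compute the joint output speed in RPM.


omega_joint = omega_motor / N = 4956 / 120 = 41.3000

41.3000 RPM


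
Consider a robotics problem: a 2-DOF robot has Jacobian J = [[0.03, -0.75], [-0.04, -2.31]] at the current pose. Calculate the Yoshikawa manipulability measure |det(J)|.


det(J) = 0.03*-2.31 - (-0.75)*(-0.04) = -0.0993
|det(J)| = 0.0993

0.0993


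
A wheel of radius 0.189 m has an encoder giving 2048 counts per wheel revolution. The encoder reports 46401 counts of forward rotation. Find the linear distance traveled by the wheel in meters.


revs = 46401/2048 = 22.656738
d = revs * 2*pi*r = 22.656738 * 2*pi*0.189 = 26.9054

26.9054 m


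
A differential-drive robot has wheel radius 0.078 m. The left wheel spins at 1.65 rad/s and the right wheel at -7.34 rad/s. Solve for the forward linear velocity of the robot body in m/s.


v = r*(wR + wL)/2 = 0.078*(-7.34 + 1.65)/2 = -0.2219

-0.2219 m/s


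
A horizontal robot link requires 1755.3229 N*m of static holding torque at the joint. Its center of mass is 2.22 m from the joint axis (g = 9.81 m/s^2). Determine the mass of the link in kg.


m = tau / (g*L) = 1755.3229 / (9.81 * 2.22) = 80.6000

80.6000 kg


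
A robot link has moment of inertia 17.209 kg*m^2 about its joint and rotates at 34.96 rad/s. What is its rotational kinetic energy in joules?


KE = (1/2)*I*omega^2 = 0.5*17.209*34.96^2 = 10516.4337

10516.4337 J


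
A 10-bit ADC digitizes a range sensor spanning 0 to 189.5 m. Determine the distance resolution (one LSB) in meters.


res = range / 2^n = 189.5/2^10 = 189.5/1024 = 0.1851

0.1851 m


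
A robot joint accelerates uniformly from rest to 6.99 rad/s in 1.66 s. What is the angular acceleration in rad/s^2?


alpha = delta_omega / t = 6.99 / 1.66 = 4.2108

4.2108 rad/s^2


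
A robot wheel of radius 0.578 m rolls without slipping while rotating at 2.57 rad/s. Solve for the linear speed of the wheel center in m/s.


v = omega * r = 2.57 * 0.578 = 1.4855

1.4855 m/s


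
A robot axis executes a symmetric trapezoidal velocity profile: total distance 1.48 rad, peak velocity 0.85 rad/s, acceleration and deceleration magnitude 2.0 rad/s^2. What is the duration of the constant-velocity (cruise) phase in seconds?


t_acc = v/a = 0.425000 s, d_acc = v^2/(2a) = 0.180625 rad each
d_cruise = 1.48 - 2*0.180625 = 1.118750 rad
t_cruise = d_cruise/v = 1.118750/0.85 = 1.3162

1.3162 s


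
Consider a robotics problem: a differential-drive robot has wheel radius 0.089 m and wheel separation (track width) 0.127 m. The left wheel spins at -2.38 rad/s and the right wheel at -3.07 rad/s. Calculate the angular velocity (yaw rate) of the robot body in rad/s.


omega = r*(wR - wL)/L = 0.089*(-3.07 - (-2.38))/0.127 = -0.4835

-0.4835 rad/s


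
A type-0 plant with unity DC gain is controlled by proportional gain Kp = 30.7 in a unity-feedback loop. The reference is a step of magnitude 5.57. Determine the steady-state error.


e_ss = R/(1 + Kp) = 5.57/(1 + 30.7) = 5.57/31.7000 = 0.1757

0.1757


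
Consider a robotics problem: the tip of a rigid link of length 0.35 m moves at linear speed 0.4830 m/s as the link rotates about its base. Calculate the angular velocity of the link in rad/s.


omega = v / L = 0.4830 / 0.35 = 1.3800

1.3800 rad/s


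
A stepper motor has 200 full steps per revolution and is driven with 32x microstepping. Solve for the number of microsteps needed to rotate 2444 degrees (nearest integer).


step_size = 360/(200*32) = 360/6400 = 0.056250 deg
n = 2444/(360/6400) = 2444*6400/360 = 43448.8889 -> 43449

43449 steps


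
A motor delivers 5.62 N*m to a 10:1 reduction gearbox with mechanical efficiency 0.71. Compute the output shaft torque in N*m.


tau_out = tau_in * N * eta = 5.62 * 10 * 0.71 = 39.9020

39.9020 N*m


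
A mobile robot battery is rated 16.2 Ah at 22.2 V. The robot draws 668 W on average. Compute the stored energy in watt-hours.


E = capacity * V = 16.2*22.2 = 359.6400

359.6400 Wh


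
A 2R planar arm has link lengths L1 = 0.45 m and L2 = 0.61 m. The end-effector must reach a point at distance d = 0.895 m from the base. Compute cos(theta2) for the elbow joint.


cos(th2) = (d^2 - L1^2 - L2^2)/(2*L1*L2) = (0.895^2 - 0.45^2 - 0.61^2)/(2*0.45*0.61) = 0.4124

0.4124


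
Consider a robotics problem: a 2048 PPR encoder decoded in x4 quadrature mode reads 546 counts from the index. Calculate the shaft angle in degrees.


angle = counts * 360 / (PPR*4) = 546 * 360 / 8192 = 23.9941

23.9941 degrees


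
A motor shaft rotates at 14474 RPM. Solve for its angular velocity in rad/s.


omega = 14474 * 2*pi/60 = 1515.7137

1515.7137 rad/s


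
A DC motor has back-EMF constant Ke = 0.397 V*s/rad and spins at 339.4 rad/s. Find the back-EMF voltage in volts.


V_emf = Ke * omega = 0.397*339.4 = 134.7418

134.7418 V


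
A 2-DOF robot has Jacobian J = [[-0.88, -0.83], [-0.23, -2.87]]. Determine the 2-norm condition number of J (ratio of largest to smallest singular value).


JJ^T eigenvalues: trace(JJ^T) = 9.7531, det(JJ^T) = det(J)^2 = 5.45082409
s_max^2 = (9.7531 + sqrt(73.31966325))/2 = 9.15789509
s_min^2 = (9.7531 - sqrt(73.31966325))/2 = 0.59520491
kappa = s_max/s_min = sqrt(9.15789509/0.59520491) = 3.9225

3.9225


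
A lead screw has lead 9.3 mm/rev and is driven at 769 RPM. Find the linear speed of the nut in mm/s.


v = lead * (RPM/60) = 9.3*769/60 = 119.1950

119.1950 mm/s


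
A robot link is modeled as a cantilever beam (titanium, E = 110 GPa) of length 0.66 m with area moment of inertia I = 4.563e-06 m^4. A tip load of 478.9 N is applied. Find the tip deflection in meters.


delta = F*L^3/(3*E*I) = 478.9*0.66^3/(3*1.100e+11*4.563e-06)
      = 137.6818344/1505790 = 9.1435e-05

9.1435e-05 m


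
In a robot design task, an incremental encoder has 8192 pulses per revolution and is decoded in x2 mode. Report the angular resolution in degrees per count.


resolution = 360 / (PPR * 2) = 360 / 16384 = 0.0220

0.0220 degrees


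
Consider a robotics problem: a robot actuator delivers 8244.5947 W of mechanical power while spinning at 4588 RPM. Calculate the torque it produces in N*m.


omega = 4588 * 2*pi/60 = 480.454236 rad/s
tau = P / omega = 8244.5947 / 480.454236 = 17.1600

17.1600 N*m


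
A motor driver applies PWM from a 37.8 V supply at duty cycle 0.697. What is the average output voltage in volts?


V_avg = V_supply * D = 37.8*0.697 = 26.3466

26.3466 V


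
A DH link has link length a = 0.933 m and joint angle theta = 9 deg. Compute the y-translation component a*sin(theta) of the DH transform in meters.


a*sin(theta) = 0.933*sin(9 deg) = 0.1460

0.1460 m


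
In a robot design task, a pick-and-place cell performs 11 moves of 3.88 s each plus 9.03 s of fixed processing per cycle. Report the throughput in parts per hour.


T_cycle = 11*3.88 + 9.03 = 51.7100 s
rate = 3600/T = 69.6190

69.6190 parts/hour


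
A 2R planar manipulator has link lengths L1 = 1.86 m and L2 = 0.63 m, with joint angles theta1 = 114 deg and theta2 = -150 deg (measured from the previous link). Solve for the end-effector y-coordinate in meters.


y = L1*sin(th1) + L2*sin(th1+th2) = 1.86*sin(114 deg) + 0.63*sin(-36 deg) = 1.3289

1.3289 m


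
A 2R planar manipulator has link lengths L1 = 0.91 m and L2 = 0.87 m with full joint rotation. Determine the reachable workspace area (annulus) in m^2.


r_max = L1 + L2 = 1.7800, r_min = |L1 - L2| = 0.0400
A = pi*(r_max^2 - r_min^2) = pi*(3.1684 - 0.0016) = 9.9488

9.9488 m^2


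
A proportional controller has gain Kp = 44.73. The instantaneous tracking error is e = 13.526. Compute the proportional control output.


u_P = Kp * e = 44.73 * 13.526 = 605.0180

605.0180


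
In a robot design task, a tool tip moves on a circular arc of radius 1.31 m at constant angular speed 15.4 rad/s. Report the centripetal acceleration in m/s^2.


a_c = omega^2 * r = 15.4^2 * 1.31 = 310.6796

310.6796 m/s^2


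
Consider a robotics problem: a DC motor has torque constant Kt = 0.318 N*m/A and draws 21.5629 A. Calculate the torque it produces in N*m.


tau = Kt * I = 0.318*21.5629 = 6.8570

6.8570 N*m


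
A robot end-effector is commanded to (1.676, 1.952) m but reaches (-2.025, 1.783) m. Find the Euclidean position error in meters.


dx = -2.025 - (1.676) = -3.7010, dy = 1.783 - (1.952) = -0.1690
err = sqrt(13.697401 + 0.028561) = 3.7049

3.7049 m


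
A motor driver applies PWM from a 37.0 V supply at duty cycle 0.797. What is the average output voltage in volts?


V_avg = V_supply * D = 37.0*0.797 = 29.4890

29.4890 V


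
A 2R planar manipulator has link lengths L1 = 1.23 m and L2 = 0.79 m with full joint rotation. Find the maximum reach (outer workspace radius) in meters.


r_max = L1 + L2 = 1.23 + 0.79 = 2.0200

2.0200 m


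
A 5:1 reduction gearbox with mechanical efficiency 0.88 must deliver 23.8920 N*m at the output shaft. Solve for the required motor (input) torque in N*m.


tau_in = tau_out / (N * eta) = 23.8920 / (5 * 0.88) = 5.4300

5.4300 N*m


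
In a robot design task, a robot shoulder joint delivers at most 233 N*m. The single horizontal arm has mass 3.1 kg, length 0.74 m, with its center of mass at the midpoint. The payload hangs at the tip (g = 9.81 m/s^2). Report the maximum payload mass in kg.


tau_arm = m_arm*g*(L/2) = 3.1*9.81*0.74/2 = 11.2521 N*m
tau_payload = tau_max - tau_arm = 233 - 11.2521 = 221.7479
m_payload = tau_payload / (g*L) = 221.7479 / (9.81*0.74) = 30.5463

30.5463 kg


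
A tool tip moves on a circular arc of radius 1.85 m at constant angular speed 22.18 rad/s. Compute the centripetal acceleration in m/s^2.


a_c = omega^2 * r = 22.18^2 * 1.85 = 910.1119

910.1119 m/s^2


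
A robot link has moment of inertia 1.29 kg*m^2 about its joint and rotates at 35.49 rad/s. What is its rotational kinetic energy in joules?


KE = (1/2)*I*omega^2 = 0.5*1.29*35.49^2 = 812.4034

812.4034 J


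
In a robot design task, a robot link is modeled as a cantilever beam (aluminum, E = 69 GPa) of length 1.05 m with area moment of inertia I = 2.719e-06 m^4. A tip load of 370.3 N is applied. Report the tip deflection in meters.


delta = F*L^3/(3*E*I) = 370.3*1.05^3/(3*6.900e+10*2.719e-06)
      = 428.6685375/562833 = 7.6163e-04

7.6163e-04 m


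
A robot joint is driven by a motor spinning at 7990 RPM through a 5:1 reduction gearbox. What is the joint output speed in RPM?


omega_joint = omega_motor / N = 7990 / 5 = 1598.0000

1598.0000 RPM


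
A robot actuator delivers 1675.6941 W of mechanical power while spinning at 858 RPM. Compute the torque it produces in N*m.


omega = 858 * 2*pi/60 = 89.849550 rad/s
tau = P / omega = 1675.6941 / 89.849550 = 18.6500

18.6500 N*m


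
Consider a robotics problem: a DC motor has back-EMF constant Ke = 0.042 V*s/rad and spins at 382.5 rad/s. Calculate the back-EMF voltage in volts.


V_emf = Ke * omega = 0.042*382.5 = 16.0650

16.0650 V


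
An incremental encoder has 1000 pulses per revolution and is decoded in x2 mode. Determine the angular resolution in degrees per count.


resolution = 360 / (PPR * 2) = 360 / 2000 = 0.1800

0.1800 degrees


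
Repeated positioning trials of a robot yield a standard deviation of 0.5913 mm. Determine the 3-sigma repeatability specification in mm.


repeatability = 3*sigma = 3*0.5913 = 1.7739

1.7739 mm


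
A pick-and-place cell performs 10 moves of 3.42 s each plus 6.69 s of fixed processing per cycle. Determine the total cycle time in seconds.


T = 10*3.42 + 6.69 = 40.8900

40.8900 s


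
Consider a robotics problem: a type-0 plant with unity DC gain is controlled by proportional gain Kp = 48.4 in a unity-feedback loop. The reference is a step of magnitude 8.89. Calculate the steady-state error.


e_ss = R/(1 + Kp) = 8.89/(1 + 48.4) = 8.89/49.4000 = 0.1800

0.1800


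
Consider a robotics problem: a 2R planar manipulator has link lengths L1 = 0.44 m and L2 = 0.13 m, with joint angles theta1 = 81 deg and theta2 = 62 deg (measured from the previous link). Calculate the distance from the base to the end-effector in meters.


x = L1*cos(th1) + L2*cos(th1+th2) = -0.034991
y = L1*sin(th1) + L2*sin(th1+th2) = 0.512819
d = sqrt(x^2 + y^2) = sqrt(0.001224 + 0.262983) = 0.5140

0.5140 m


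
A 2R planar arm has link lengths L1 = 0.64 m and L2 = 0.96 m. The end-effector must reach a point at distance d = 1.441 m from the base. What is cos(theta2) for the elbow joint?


cos(th2) = (d^2 - L1^2 - L2^2)/(2*L1*L2) = (1.441^2 - 0.64^2 - 0.96^2)/(2*0.64*0.96) = 0.6065

0.6065


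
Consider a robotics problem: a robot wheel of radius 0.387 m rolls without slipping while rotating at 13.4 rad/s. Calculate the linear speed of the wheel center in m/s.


v = omega * r = 13.4 * 0.387 = 5.1858

5.1858 m/s


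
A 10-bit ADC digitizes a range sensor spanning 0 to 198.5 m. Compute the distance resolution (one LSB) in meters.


res = range / 2^n = 198.5/2^10 = 198.5/1024 = 0.1938

0.1938 m


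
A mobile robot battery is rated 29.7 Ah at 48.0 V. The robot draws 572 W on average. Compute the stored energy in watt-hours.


E = capacity * V = 29.7*48.0 = 1425.6000

1425.6000 Wh


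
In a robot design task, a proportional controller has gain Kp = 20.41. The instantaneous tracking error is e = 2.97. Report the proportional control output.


u_P = Kp * e = 20.41 * 2.97 = 60.6177

60.6177


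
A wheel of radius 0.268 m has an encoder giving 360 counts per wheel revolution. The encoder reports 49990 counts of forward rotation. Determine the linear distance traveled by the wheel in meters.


revs = 49990/360 = 138.861111
d = revs * 2*pi*r = 138.861111 * 2*pi*0.268 = 233.8273

233.8273 m


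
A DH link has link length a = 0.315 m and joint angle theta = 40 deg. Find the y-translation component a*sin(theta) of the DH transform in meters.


a*sin(theta) = 0.315*sin(40 deg) = 0.2025

0.2025 m


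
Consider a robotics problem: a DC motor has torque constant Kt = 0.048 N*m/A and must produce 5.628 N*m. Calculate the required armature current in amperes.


I = tau / Kt = 5.628/0.048 = 117.2500

117.2500 A


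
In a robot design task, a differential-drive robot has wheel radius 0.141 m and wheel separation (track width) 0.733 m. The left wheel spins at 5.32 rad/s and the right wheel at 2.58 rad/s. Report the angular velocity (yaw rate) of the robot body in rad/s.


omega = r*(wR - wL)/L = 0.141*(2.58 - (5.32))/0.733 = -0.5271

-0.5271 rad/s


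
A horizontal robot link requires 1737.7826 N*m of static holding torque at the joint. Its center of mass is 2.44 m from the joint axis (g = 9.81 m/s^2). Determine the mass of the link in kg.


m = tau / (g*L) = 1737.7826 / (9.81 * 2.44) = 72.6000

72.6000 kg


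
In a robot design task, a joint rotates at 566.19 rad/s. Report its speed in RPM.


RPM = 566.19 * 60/(2*pi) = 5406.7162

5406.7162 RPM


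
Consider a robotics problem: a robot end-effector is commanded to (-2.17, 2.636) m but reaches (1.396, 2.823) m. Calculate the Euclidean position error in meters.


dx = 1.396 - (-2.17) = 3.5660, dy = 2.823 - (2.636) = 0.1870
err = sqrt(12.716356 + 0.034969) = 3.5709

3.5709 m


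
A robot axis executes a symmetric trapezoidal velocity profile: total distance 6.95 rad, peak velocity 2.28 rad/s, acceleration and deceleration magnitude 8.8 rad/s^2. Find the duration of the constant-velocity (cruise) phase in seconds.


t_acc = v/a = 0.259091 s, d_acc = v^2/(2a) = 0.295364 rad each
d_cruise = 6.95 - 2*0.295364 = 6.359272 rad
t_cruise = d_cruise/v = 6.359272/2.28 = 2.7892

2.7892 s


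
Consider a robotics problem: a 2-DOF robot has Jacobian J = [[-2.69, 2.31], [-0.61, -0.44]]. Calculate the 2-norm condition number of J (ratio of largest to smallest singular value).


JJ^T eigenvalues: trace(JJ^T) = 13.1379, det(JJ^T) = det(J)^2 = 6.72209329
s_max^2 = (13.1379 + sqrt(145.71604325))/2 = 12.60459502
s_min^2 = (13.1379 - sqrt(145.71604325))/2 = 0.53330498
kappa = s_max/s_min = sqrt(12.60459502/0.53330498) = 4.8616

4.8616


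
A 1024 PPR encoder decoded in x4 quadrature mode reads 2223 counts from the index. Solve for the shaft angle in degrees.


angle = counts * 360 / (PPR*4) = 2223 * 360 / 4096 = 195.3809

195.3809 degrees


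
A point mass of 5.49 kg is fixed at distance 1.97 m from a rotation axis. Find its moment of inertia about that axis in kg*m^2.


I = m*r^2 = 5.49*1.97^2 = 21.3061

21.3061 kg*m^2


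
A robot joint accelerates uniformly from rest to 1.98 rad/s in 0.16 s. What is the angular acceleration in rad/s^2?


alpha = delta_omega / t = 1.98 / 0.16 = 12.3750

12.3750 rad/s^2


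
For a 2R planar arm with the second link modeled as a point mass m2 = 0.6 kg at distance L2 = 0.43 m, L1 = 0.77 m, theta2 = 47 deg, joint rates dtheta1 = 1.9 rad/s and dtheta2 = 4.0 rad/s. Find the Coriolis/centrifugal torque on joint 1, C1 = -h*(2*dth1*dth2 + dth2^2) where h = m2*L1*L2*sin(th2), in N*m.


h = m2*L1*L2*sin(th2) = 0.6*0.77*0.43*sin(47 deg) = 0.145291
C1 = -h*(2*1.9*4.0 + 4.0^2) = -0.145291*31.2000 = -4.5331

-4.5331 N*m


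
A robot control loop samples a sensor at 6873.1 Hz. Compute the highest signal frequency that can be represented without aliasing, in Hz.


f_max = f_s/2 = 6873.1/2 = 3436.5500

3436.5500 Hz


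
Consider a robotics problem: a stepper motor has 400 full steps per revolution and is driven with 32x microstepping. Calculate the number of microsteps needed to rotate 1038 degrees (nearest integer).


step_size = 360/(400*32) = 360/12800 = 0.028125 deg
n = 1038/(360/12800) = 1038*12800/360 = 36906.6667 -> 36907

36907 steps


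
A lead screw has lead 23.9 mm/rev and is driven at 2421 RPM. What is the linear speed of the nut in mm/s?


v = lead * (RPM/60) = 23.9*2421/60 = 964.3650

964.3650 mm/s


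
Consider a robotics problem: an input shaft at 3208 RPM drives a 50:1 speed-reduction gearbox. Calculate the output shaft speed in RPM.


omega_out = omega_in / N = 3208 / 50 = 64.1600

64.1600 RPM


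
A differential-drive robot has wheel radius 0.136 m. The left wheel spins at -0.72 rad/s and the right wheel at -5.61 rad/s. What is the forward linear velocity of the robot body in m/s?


v = r*(wR + wL)/2 = 0.136*(-5.61 + -0.72)/2 = -0.4304

-0.4304 m/s


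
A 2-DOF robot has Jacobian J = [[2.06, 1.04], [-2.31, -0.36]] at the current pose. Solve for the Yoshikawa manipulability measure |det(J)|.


det(J) = 2.06*-0.36 - (1.04)*(-2.31) = 1.6608
|det(J)| = 1.6608

1.6608


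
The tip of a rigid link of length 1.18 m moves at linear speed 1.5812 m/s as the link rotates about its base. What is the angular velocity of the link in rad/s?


omega = v / L = 1.5812 / 1.18 = 1.3400

1.3400 rad/s


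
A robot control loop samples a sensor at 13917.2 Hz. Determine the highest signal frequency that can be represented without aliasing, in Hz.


f_max = f_s/2 = 13917.2/2 = 6958.6000

6958.6000 Hz


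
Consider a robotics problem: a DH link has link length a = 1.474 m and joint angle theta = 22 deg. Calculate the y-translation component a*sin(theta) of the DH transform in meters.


a*sin(theta) = 1.474*sin(22 deg) = 0.5522

0.5522 m


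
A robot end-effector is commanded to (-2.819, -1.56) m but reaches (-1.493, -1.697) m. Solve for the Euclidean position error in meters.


dx = -1.493 - (-2.819) = 1.3260, dy = -1.697 - (-1.56) = -0.1370
err = sqrt(1.758276 + 0.018769) = 1.3331

1.3331 m


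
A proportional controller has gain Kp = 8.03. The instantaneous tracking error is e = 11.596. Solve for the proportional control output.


u_P = Kp * e = 8.03 * 11.596 = 93.1159

93.1159


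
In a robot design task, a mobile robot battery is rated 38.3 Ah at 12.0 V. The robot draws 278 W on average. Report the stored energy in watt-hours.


E = capacity * V = 38.3*12.0 = 459.6000

459.6000 Wh


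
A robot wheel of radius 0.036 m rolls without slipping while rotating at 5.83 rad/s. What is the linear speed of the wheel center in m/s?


v = omega * r = 5.83 * 0.036 = 0.2099

0.2099 m/s


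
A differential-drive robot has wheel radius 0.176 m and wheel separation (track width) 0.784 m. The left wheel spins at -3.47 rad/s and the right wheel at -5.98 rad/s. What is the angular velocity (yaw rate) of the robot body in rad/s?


omega = r*(wR - wL)/L = 0.176*(-5.98 - (-3.47))/0.784 = -0.5635

-0.5635 rad/s


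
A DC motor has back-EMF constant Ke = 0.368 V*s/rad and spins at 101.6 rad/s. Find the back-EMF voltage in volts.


V_emf = Ke * omega = 0.368*101.6 = 37.3888

37.3888 V


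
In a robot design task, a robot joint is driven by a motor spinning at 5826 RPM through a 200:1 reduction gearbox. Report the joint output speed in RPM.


omega_joint = omega_motor / N = 5826 / 200 = 29.1300

29.1300 RPM


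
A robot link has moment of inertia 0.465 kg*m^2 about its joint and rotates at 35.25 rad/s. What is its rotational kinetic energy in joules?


KE = (1/2)*I*omega^2 = 0.5*0.465*35.25^2 = 288.8958

288.8958 J


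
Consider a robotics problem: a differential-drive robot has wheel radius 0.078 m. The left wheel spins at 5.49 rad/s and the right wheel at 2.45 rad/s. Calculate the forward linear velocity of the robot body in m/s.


v = r*(wR + wL)/2 = 0.078*(2.45 + 5.49)/2 = 0.3097

0.3097 m/s


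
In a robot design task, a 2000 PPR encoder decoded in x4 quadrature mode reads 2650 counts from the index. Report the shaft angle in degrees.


angle = counts * 360 / (PPR*4) = 2650 * 360 / 8000 = 119.2500

119.2500 degrees


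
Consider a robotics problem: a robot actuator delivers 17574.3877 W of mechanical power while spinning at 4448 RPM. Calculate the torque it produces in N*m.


omega = 4448 * 2*pi/60 = 465.793471 rad/s
tau = P / omega = 17574.3877 / 465.793471 = 37.7300

37.7300 N*m


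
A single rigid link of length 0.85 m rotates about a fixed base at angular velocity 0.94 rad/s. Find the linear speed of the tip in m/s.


v = L*omega = 0.85 * 0.94 = 0.7990

0.7990 m/s


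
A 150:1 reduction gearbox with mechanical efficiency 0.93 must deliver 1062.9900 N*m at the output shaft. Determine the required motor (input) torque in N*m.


tau_in = tau_out / (N * eta) = 1062.9900 / (150 * 0.93) = 7.6200

7.6200 N*m


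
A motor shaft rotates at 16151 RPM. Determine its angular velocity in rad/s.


omega = 16151 * 2*pi/60 = 1691.3288

1691.3288 rad/s


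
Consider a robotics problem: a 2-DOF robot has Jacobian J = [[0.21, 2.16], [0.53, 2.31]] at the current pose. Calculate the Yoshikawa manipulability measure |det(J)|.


det(J) = 0.21*2.31 - (2.16)*(0.53) = -0.6597
|det(J)| = 0.6597

0.6597


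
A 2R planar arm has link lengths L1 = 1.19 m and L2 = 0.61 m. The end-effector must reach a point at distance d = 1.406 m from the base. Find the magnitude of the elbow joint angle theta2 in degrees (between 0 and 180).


cos(th2) = (d^2 - L1^2 - L2^2)/(2*L1*L2) = (1.406^2 - 1.19^2 - 0.61^2)/(2*1.19*0.61) = 0.12993250
th2 = acos(0.12993250) = 82.5343 deg

82.5343 degrees


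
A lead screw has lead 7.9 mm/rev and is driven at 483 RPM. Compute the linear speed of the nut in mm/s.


v = lead * (RPM/60) = 7.9*483/60 = 63.5950

63.5950 mm/s


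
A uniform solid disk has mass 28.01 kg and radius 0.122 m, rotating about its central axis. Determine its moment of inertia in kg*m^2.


I = (1/2)*m*R^2 = 0.5*28.01*0.122^2 = 0.2085

0.2085 kg*m^2


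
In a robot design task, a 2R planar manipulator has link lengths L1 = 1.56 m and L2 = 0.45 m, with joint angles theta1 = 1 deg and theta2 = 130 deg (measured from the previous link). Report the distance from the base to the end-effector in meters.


x = L1*cos(th1) + L2*cos(th1+th2) = 1.264536
y = L1*sin(th1) + L2*sin(th1+th2) = 0.366845
d = sqrt(x^2 + y^2) = sqrt(1.599051 + 0.134575) = 1.3167

1.3167 m


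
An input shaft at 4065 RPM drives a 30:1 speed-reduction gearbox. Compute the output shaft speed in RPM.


omega_out = omega_in / N = 4065 / 30 = 135.5000

135.5000 RPM


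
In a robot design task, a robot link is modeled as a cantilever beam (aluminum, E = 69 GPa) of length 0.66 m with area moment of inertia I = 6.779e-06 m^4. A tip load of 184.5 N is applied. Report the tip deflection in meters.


delta = F*L^3/(3*E*I) = 184.5*0.66^3/(3*6.900e+10*6.779e-06)
      = 53.043012/1403253 = 3.7800e-05

3.7800e-05 m


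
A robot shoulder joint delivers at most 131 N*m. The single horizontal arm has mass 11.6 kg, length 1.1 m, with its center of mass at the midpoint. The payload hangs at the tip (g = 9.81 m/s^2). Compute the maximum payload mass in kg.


tau_arm = m_arm*g*(L/2) = 11.6*9.81*1.1/2 = 62.5878 N*m
tau_payload = tau_max - tau_arm = 131 - 62.5878 = 68.4122
m_payload = tau_payload / (g*L) = 68.4122 / (9.81*1.1) = 6.3397

6.3397 kg


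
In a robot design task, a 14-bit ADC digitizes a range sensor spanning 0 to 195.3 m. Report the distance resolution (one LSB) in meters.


res = range / 2^n = 195.3/2^14 = 195.3/16384 = 0.0119

0.0119 m


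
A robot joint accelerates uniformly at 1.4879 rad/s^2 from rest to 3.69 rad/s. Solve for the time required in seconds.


t = delta_omega / alpha = 3.69 / 1.4879 = 2.4800

2.4800 s


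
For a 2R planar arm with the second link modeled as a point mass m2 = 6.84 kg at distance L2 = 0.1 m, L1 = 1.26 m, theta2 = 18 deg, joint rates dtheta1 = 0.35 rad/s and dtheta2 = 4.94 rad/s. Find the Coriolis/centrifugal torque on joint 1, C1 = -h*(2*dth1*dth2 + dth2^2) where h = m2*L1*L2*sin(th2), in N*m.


h = m2*L1*L2*sin(th2) = 6.84*1.26*0.1*sin(18 deg) = 0.266323
C1 = -h*(2*0.35*4.94 + 4.94^2) = -0.266323*27.8616 = -7.4202

-7.4202 N*m


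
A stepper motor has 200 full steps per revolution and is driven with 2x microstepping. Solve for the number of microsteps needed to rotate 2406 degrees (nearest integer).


step_size = 360/(200*2) = 360/400 = 0.900000 deg
n = 2406/(360/400) = 2406*400/360 = 2673.3333 -> 2673

2673 steps


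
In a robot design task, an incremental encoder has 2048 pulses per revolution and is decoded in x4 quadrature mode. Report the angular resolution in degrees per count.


resolution = 360 / (PPR * 4) = 360 / 8192 = 0.0439

0.0439 degrees


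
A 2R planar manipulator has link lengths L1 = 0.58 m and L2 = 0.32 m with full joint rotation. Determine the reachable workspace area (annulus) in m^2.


r_max = L1 + L2 = 0.9000, r_min = |L1 - L2| = 0.2600
A = pi*(r_max^2 - r_min^2) = pi*(0.8100 - 0.0676) = 2.3323

2.3323 m^2


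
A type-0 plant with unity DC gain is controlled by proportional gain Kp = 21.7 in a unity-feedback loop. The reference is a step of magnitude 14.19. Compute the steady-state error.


e_ss = R/(1 + Kp) = 14.19/(1 + 21.7) = 14.19/22.7000 = 0.6251

0.6251


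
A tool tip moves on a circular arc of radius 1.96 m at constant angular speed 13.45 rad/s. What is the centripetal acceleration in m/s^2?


a_c = omega^2 * r = 13.45^2 * 1.96 = 354.5689

354.5689 m/s^2
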